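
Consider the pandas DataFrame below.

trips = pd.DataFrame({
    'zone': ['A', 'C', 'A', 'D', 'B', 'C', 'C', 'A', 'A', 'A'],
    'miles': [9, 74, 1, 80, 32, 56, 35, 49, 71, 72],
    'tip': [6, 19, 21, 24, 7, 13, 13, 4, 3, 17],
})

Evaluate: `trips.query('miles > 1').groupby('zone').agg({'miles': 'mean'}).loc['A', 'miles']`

filter rows where miles > 1:
  zone  miles  tip
0    A      9    6
1    C     74   19
3    D     80   24
4    B     32    7
5    C     56   13
6    C     35   13
7    A     49    4
8    A     71    3
9    A     72   17
group by zone, mean of miles:
      miles
zone       
A     50.25
B     32.00
C     55.00
D     80.00
Reading off the value at row 'A', column 'miles', we get 50.25.

50.25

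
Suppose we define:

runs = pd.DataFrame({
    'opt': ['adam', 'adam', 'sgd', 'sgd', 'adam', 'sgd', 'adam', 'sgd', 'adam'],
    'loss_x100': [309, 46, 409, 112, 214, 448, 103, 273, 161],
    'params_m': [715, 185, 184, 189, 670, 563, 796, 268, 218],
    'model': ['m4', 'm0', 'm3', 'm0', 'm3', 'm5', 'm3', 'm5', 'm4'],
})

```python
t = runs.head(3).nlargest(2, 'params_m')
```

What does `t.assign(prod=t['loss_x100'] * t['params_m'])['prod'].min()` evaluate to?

8510

take first 3 rows:
    opt  loss_x100  params_m model
0  adam        309       715    m4
1  adam         46       185    m0
2   sgd        409       184    m3
take 2 rows with largest params_m:
    opt  loss_x100  params_m model
0  adam        309       715    m4
1  adam         46       185    m0
add column prod = t['loss_x100'] * t['params_m']:
    opt  loss_x100  params_m model    prod
0  adam        309       715    m4  220935
1  adam         46       185    m0    8510
So min() = 8510.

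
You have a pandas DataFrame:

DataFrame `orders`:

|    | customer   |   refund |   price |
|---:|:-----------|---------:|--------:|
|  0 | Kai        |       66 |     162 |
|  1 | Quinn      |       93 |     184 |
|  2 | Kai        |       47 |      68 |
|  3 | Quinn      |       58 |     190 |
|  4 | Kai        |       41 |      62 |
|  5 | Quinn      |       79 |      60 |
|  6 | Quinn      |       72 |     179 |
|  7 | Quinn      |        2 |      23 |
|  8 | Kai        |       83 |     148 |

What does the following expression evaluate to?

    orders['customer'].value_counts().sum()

value_counts of customer:
customer
Quinn    5
Kai      4
Name: count, dtype: int64
Then the sum of the resulting series: 9

9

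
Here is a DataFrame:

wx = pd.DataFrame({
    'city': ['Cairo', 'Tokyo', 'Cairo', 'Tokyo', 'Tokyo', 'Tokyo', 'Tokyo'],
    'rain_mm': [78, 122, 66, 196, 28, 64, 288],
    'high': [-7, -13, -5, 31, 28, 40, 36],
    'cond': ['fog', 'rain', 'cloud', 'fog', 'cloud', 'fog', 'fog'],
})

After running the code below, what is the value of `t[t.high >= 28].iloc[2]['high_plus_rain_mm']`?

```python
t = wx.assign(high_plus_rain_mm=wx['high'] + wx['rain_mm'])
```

add column high_plus_rain_mm = wx['high'] + wx['rain_mm']:
    city  rain_mm  high   cond  high_plus_rain_mm
0  Cairo       78    -7    fog                 71
1  Tokyo      122   -13   rain                109
2  Cairo       66    -5  cloud                 61
3  Tokyo      196    31    fog                227
4  Tokyo       28    28  cloud                 56
5  Tokyo       64    40    fog                104
6  Tokyo      288    36    fog                324
filter rows where high >= 28:
    city  rain_mm  high   cond  high_plus_rain_mm
3  Tokyo      196    31    fog                227
4  Tokyo       28    28  cloud                 56
5  Tokyo       64    40    fog                104
6  Tokyo      288    36    fog                324
Taking the value at position 2, column 'high_plus_rain_mm' gives 104.

104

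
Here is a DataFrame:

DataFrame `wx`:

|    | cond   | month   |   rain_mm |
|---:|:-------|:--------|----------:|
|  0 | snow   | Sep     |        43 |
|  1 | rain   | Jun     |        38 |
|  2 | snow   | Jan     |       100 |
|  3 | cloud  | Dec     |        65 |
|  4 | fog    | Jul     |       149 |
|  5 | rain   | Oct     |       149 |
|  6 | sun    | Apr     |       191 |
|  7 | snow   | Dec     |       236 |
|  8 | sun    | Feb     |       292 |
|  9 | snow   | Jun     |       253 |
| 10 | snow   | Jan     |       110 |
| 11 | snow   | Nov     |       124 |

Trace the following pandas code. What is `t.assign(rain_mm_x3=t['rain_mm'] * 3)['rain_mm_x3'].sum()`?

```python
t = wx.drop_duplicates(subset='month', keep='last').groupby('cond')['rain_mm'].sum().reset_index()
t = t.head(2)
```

894

drop duplicate month (keep=last):
    cond month  rain_mm
0   snow   Sep       43
4    fog   Jul      149
5   rain   Oct      149
6    sun   Apr      191
7   snow   Dec      236
8    sun   Feb      292
9   snow   Jun      253
10  snow   Jan      110
11  snow   Nov      124
group by cond, sum of rain_mm:
cond
fog     149
rain    149
snow    766
sun     483
Name: rain_mm, dtype: int64
reset_index():
   cond  rain_mm
0   fog      149
1  rain      149
2  snow      766
3   sun      483
take first 2 rows:
   cond  rain_mm
0   fog      149
1  rain      149
add column rain_mm_x3 = t['rain_mm'] * 3:
   cond  rain_mm  rain_mm_x3
0   fog      149         447
1  rain      149         447
Finally, sum of column 'rain_mm_x3' = 894.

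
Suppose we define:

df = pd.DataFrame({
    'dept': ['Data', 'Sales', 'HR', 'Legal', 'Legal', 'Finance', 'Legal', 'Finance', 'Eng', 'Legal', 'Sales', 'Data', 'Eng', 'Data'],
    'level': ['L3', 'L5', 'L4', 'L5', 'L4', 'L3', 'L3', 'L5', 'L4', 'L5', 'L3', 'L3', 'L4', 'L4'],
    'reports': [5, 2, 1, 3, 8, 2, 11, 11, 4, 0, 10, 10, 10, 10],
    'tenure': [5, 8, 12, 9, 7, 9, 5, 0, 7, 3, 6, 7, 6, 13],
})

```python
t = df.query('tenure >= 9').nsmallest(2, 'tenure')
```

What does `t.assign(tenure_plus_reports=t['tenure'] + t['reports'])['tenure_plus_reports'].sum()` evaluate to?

23

filter rows where tenure >= 9:
       dept level  reports  tenure
2        HR    L4        1      12
3     Legal    L5        3       9
5   Finance    L3        2       9
13     Data    L4       10      13
take 2 rows with smallest tenure:
      dept level  reports  tenure
3    Legal    L5        3       9
5  Finance    L3        2       9
add column tenure_plus_reports = t['tenure'] + t['reports']:
      dept level  reports  tenure  tenure_plus_reports
3    Legal    L5        3       9                   12
5  Finance    L3        2       9                   11
Hence 23.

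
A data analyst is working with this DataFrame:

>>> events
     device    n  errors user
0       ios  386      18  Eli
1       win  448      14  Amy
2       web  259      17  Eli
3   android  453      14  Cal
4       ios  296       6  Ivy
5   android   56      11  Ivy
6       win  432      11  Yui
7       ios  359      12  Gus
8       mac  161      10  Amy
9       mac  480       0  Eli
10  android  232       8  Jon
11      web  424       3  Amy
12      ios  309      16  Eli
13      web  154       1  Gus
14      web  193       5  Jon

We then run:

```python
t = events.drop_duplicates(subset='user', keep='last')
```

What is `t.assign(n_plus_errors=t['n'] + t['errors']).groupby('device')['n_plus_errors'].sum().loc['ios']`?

drop duplicate user (keep=last):
     device    n  errors user
3   android  453      14  Cal
5   android   56      11  Ivy
6       win  432      11  Yui
11      web  424       3  Amy
12      ios  309      16  Eli
13      web  154       1  Gus
14      web  193       5  Jon
add column n_plus_errors = t['n'] + t['errors']:
     device    n  errors user  n_plus_errors
3   android  453      14  Cal            467
5   android   56      11  Ivy             67
6       win  432      11  Yui            443
11      web  424       3  Amy            427
12      ios  309      16  Eli            325
13      web  154       1  Gus            155
14      web  193       5  Jon            198
group by device, sum of n_plus_errors:
device
android    534
ios        325
web        780
win        443
Name: n_plus_errors, dtype: int64

325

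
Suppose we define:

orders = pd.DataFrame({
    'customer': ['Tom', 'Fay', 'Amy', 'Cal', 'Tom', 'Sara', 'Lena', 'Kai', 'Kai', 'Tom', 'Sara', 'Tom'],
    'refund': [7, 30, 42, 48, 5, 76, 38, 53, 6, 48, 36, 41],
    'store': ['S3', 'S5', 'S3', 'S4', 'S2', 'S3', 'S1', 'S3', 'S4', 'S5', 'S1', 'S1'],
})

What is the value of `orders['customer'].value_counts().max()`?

value_counts of customer:
customer
Tom     4
Sara    2
Kai     2
Fay     1
Amy     1
Cal     1
Lena    1
Name: count, dtype: int64
Then the max of the resulting series: 4

4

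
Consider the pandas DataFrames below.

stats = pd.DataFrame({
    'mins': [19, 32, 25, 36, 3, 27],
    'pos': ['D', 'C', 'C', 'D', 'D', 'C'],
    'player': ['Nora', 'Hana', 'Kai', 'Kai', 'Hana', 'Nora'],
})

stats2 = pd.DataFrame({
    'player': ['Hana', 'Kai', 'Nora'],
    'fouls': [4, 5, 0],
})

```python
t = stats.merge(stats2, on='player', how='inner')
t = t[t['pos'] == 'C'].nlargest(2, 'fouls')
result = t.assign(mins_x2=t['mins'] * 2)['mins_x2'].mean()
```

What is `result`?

merge on 'player' (how='inner') → 6 rows:
   mins pos player  fouls
0    19   D   Nora      0
1    32   C   Hana      4
2    25   C    Kai      5
3    36   D    Kai      5
4     3   D   Hana      4
5    27   C   Nora      0
filter rows where pos == 'C':
   mins pos player  fouls
1    32   C   Hana      4
2    25   C    Kai      5
5    27   C   Nora      0
take 2 rows with largest fouls:
   mins pos player  fouls
2    25   C    Kai      5
1    32   C   Hana      4
add column mins_x2 = t['mins'] * 2:
   mins pos player  fouls  mins_x2
2    25   C    Kai      5       50
1    32   C   Hana      4       64

57.0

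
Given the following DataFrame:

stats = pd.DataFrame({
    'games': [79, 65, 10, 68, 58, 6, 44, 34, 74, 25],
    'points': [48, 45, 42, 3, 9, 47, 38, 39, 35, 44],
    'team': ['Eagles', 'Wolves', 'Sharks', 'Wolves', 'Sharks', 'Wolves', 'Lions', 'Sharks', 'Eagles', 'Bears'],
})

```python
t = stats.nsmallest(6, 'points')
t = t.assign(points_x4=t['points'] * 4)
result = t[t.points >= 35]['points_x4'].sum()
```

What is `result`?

take 6 rows with smallest points:
   games  points    team
3     68       3  Wolves
4     58       9  Sharks
8     74      35  Eagles
6     44      38   Lions
7     34      39  Sharks
2     10      42  Sharks
add column points_x4 = t['points'] * 4:
   games  points    team  points_x4
3     68       3  Wolves         12
4     58       9  Sharks         36
8     74      35  Eagles        140
6     44      38   Lions        152
7     34      39  Sharks        156
2     10      42  Sharks        168
filter rows where points >= 35:
   games  points    team  points_x4
8     74      35  Eagles        140
6     44      38   Lions        152
7     34      39  Sharks        156
2     10      42  Sharks        168
Hence 616.

616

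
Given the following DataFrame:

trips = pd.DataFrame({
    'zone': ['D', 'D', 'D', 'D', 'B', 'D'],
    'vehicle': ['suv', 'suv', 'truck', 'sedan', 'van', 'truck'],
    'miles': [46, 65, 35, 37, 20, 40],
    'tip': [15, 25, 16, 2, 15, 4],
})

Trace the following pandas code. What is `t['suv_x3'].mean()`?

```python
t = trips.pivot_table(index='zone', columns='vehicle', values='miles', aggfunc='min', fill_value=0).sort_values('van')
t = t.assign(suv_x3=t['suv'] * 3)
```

69.0

pivot: rows=zone, cols=vehicle, min(miles):
vehicle  sedan  suv  truck  van
zone                           
B            0    0      0   20
D           37   46     35    0
sort by van:
vehicle  sedan  suv  truck  van
zone                           
D           37   46     35    0
B            0    0      0   20
add column suv_x3 = t['suv'] * 3:
vehicle  sedan  suv  truck  van  suv_x3
zone                                   
D           37   46     35    0     138
B            0    0      0   20       0
mean of column 'suv_x3' → 69.0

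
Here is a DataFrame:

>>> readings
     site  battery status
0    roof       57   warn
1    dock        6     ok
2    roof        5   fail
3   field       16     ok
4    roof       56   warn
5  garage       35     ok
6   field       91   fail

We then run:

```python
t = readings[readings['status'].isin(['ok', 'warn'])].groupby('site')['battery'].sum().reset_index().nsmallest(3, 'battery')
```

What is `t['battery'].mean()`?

19.0

filter rows where status in ['ok', 'warn']:
     site  battery status
0    roof       57   warn
1    dock        6     ok
3   field       16     ok
4    roof       56   warn
5  garage       35     ok
group by site, sum of battery:
site
dock        6
field      16
garage     35
roof      113
Name: battery, dtype: int64
reset_index():
     site  battery
0    dock        6
1   field       16
2  garage       35
3    roof      113
take 3 rows with smallest battery:
     site  battery
0    dock        6
1   field       16
2  garage       35
Finally, mean of column 'battery' = 19.0.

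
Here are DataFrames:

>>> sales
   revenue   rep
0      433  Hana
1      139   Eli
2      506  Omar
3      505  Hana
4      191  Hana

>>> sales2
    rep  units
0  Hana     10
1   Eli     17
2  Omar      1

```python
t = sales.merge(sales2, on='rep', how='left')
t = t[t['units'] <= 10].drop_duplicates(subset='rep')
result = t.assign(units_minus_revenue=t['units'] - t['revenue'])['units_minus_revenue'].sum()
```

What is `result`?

-928

merge on 'rep' (how='left') → 5 rows:
   revenue   rep  units
0      433  Hana     10
1      139   Eli     17
2      506  Omar      1
3      505  Hana     10
4      191  Hana     10
filter rows where units <= 10:
   revenue   rep  units
0      433  Hana     10
2      506  Omar      1
3      505  Hana     10
4      191  Hana     10
drop duplicate rep (keep=first):
   revenue   rep  units
0      433  Hana     10
2      506  Omar      1
add column units_minus_revenue = t['units'] - t['revenue']:
   revenue   rep  units  units_minus_revenue
0      433  Hana     10                 -423
2      506  Omar      1                 -505
Reading off the sum of column 'units_minus_revenue', we get -928.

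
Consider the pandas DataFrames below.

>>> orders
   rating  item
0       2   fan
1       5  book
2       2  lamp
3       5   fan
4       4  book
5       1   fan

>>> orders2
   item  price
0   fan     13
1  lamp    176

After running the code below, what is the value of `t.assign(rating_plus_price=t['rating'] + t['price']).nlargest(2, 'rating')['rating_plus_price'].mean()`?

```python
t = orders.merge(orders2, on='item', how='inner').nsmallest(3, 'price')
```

merge on 'item' (how='inner') → 4 rows:
   rating  item  price
0       2   fan     13
1       2  lamp    176
2       5   fan     13
3       1   fan     13
take 3 rows with smallest price:
   rating item  price
0       2  fan     13
2       5  fan     13
3       1  fan     13
add column rating_plus_price = t['rating'] + t['price']:
   rating item  price  rating_plus_price
0       2  fan     13                 15
2       5  fan     13                 18
3       1  fan     13                 14
take 2 rows with largest rating:
   rating item  price  rating_plus_price
2       5  fan     13                 18
0       2  fan     13                 15
Reading off the mean of column 'rating_plus_price', we get 16.5.

16.5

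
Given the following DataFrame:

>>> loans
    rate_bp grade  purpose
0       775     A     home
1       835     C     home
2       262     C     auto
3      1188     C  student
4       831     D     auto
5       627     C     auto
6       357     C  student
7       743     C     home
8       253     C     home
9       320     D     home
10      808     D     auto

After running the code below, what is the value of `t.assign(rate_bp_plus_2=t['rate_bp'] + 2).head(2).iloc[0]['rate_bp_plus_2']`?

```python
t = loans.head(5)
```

777

take first 5 rows:
   rate_bp grade  purpose
0      775     A     home
1      835     C     home
2      262     C     auto
3     1188     C  student
4      831     D     auto
add column rate_bp_plus_2 = t['rate_bp'] + 2:
   rate_bp grade  purpose  rate_bp_plus_2
0      775     A     home             777
1      835     C     home             837
2      262     C     auto             264
3     1188     C  student            1190
4      831     D     auto             833
take first 2 rows:
   rate_bp grade purpose  rate_bp_plus_2
0      775     A    home             777
1      835     C    home             837
Reading off the value at position 0, column 'rate_bp_plus_2', we get 777.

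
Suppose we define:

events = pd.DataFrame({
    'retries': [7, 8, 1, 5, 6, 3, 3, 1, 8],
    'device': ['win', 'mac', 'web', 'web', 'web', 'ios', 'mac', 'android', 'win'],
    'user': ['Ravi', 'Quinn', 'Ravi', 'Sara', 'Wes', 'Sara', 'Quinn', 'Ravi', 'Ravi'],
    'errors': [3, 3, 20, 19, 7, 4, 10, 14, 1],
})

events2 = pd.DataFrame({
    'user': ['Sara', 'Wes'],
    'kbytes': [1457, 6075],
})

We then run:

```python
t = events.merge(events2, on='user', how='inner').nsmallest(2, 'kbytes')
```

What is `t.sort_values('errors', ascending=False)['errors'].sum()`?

merge on 'user' (how='inner') → 3 rows:
   retries device  user  errors  kbytes
0        5    web  Sara      19    1457
1        6    web   Wes       7    6075
2        3    ios  Sara       4    1457
take 2 rows with smallest kbytes:
   retries device  user  errors  kbytes
0        5    web  Sara      19    1457
2        3    ios  Sara       4    1457
sort by errors descending:
   retries device  user  errors  kbytes
0        5    web  Sara      19    1457
2        3    ios  Sara       4    1457
So sum() = 23.

23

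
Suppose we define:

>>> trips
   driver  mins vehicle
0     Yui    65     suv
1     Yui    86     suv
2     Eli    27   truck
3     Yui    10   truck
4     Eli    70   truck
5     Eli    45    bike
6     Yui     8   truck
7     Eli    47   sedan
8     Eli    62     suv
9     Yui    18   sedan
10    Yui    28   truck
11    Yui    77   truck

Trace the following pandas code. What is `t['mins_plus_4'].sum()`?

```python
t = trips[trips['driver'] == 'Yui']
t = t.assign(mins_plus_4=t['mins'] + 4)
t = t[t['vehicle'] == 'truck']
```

139

filter rows where driver == 'Yui':
   driver  mins vehicle
0     Yui    65     suv
1     Yui    86     suv
3     Yui    10   truck
6     Yui     8   truck
9     Yui    18   sedan
10    Yui    28   truck
11    Yui    77   truck
add column mins_plus_4 = t['mins'] + 4:
   driver  mins vehicle  mins_plus_4
0     Yui    65     suv           69
1     Yui    86     suv           90
3     Yui    10   truck           14
6     Yui     8   truck           12
9     Yui    18   sedan           22
10    Yui    28   truck           32
11    Yui    77   truck           81
filter rows where vehicle == 'truck':
   driver  mins vehicle  mins_plus_4
3     Yui    10   truck           14
6     Yui     8   truck           12
10    Yui    28   truck           32
11    Yui    77   truck           81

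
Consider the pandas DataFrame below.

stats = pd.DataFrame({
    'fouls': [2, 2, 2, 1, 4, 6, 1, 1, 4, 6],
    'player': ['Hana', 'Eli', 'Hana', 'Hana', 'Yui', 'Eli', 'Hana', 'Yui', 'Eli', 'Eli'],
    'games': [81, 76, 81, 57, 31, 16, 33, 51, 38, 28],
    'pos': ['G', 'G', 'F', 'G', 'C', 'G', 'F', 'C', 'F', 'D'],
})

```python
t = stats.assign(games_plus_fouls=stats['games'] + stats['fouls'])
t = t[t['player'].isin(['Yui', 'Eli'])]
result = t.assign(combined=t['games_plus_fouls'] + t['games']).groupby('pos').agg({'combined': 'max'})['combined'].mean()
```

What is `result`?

add column games_plus_fouls = stats['games'] + stats['fouls']:
   fouls player  games pos  games_plus_fouls
0      2   Hana     81   G                83
1      2    Eli     76   G                78
2      2   Hana     81   F                83
3      1   Hana     57   G                58
4      4    Yui     31   C                35
5      6    Eli     16   G                22
6      1   Hana     33   F                34
7      1    Yui     51   C                52
8      4    Eli     38   F                42
9      6    Eli     28   D                34
filter rows where player in ['Yui', 'Eli']:
   fouls player  games pos  games_plus_fouls
1      2    Eli     76   G                78
4      4    Yui     31   C                35
5      6    Eli     16   G                22
7      1    Yui     51   C                52
8      4    Eli     38   F                42
9      6    Eli     28   D                34
add column combined = t['games_plus_fouls'] + t['games']:
   fouls player  games pos  games_plus_fouls  combined
1      2    Eli     76   G                78       154
4      4    Yui     31   C                35        66
5      6    Eli     16   G                22        38
7      1    Yui     51   C                52       103
8      4    Eli     38   F                42        80
9      6    Eli     28   D                34        62
group by pos, max of combined:
     combined
pos          
C         103
D          62
F          80
G         154

99.75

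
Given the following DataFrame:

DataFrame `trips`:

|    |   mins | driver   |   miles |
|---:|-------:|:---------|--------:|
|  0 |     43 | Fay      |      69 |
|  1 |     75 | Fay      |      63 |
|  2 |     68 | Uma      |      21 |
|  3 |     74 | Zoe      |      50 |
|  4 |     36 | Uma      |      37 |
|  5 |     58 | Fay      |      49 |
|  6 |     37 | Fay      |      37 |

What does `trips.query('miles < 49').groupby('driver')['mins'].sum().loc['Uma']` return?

104

filter rows where miles < 49:
   mins driver  miles
2    68    Uma     21
4    36    Uma     37
6    37    Fay     37
group by driver, sum of mins:
driver
Fay     37
Uma    104
Name: mins, dtype: int64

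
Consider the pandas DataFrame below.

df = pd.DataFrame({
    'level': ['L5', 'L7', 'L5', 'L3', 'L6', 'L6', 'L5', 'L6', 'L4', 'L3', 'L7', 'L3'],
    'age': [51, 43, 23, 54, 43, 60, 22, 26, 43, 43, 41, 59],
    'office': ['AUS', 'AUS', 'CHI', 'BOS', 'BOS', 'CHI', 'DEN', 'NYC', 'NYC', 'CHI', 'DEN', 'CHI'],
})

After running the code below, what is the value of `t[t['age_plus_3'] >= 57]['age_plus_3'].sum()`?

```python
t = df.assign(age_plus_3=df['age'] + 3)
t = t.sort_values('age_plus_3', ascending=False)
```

add column age_plus_3 = df['age'] + 3:
   level  age office  age_plus_3
0     L5   51    AUS          54
1     L7   43    AUS          46
2     L5   23    CHI          26
3     L3   54    BOS          57
4     L6   43    BOS          46
5     L6   60    CHI          63
6     L5   22    DEN          25
7     L6   26    NYC          29
8     L4   43    NYC          46
9     L3   43    CHI          46
10    L7   41    DEN          44
11    L3   59    CHI          62
sort by age_plus_3 descending:
   level  age office  age_plus_3
5     L6   60    CHI          63
11    L3   59    CHI          62
3     L3   54    BOS          57
0     L5   51    AUS          54
1     L7   43    AUS          46
4     L6   43    BOS          46
8     L4   43    NYC          46
9     L3   43    CHI          46
10    L7   41    DEN          44
7     L6   26    NYC          29
2     L5   23    CHI          26
6     L5   22    DEN          25
filter rows where age_plus_3 >= 57:
   level  age office  age_plus_3
5     L6   60    CHI          63
11    L3   59    CHI          62
3     L3   54    BOS          57

182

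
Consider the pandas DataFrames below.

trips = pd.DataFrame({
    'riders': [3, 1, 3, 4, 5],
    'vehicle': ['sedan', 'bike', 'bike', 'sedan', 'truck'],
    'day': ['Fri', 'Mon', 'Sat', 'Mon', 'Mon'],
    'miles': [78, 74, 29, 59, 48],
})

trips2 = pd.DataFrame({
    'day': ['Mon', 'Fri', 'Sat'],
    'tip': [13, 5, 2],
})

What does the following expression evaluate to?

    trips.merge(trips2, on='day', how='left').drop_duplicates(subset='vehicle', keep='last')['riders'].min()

merge on 'day' (how='left') → 5 rows:
   riders vehicle  day  miles  tip
0       3   sedan  Fri     78    5
1       1    bike  Mon     74   13
2       3    bike  Sat     29    2
3       4   sedan  Mon     59   13
4       5   truck  Mon     48   13
drop duplicate vehicle (keep=last):
   riders vehicle  day  miles  tip
2       3    bike  Sat     29    2
3       4   sedan  Mon     59   13
4       5   truck  Mon     48   13

3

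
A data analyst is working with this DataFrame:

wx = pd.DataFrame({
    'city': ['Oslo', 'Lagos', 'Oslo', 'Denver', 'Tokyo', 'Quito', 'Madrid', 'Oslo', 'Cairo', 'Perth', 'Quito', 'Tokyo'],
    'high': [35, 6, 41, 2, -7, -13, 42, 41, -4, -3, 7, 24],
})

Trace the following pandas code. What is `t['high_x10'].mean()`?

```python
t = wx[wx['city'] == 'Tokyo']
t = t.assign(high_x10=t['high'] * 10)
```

85.0

filter rows where city == 'Tokyo':
     city  high
4   Tokyo    -7
11  Tokyo    24
add column high_x10 = t['high'] * 10:
     city  high  high_x10
4   Tokyo    -7       -70
11  Tokyo    24       240
mean of column 'high_x10' → 85.0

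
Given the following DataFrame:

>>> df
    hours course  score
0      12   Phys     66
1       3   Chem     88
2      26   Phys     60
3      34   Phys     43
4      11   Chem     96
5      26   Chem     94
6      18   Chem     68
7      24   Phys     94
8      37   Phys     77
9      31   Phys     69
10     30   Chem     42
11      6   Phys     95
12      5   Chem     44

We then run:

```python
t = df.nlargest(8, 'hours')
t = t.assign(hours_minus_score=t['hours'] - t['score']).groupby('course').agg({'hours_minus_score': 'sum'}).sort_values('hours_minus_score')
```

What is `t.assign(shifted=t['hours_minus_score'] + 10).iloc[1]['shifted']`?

take 8 rows with largest hours:
    hours course  score
8      37   Phys     77
3      34   Phys     43
9      31   Phys     69
10     30   Chem     42
2      26   Phys     60
5      26   Chem     94
7      24   Phys     94
6      18   Chem     68
add column hours_minus_score = t['hours'] - t['score']:
    hours course  score  hours_minus_score
8      37   Phys     77                -40
3      34   Phys     43                 -9
9      31   Phys     69                -38
10     30   Chem     42                -12
2      26   Phys     60                -34
5      26   Chem     94                -68
7      24   Phys     94                -70
6      18   Chem     68                -50
group by course, sum of hours_minus_score:
        hours_minus_score
course                   
Chem                 -130
Phys                 -191
sort by hours_minus_score:
        hours_minus_score
course                   
Phys                 -191
Chem                 -130
add column shifted = t['hours_minus_score'] + 10:
        hours_minus_score  shifted
course                            
Phys                 -191     -181
Chem                 -130     -120
So iloc[1]['shifted'] = -120.

-120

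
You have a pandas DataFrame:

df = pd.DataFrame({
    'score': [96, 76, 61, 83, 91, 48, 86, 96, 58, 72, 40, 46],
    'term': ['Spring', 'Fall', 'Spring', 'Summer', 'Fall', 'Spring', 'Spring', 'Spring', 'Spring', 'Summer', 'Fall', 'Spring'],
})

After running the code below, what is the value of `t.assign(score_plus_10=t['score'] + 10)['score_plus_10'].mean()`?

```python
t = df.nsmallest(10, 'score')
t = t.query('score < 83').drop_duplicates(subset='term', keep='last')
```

79.6666666667

take 10 rows with smallest score:
    score    term
10     40    Fall
11     46  Spring
5      48  Spring
8      58  Spring
2      61  Spring
9      72  Summer
1      76    Fall
3      83  Summer
6      86  Spring
4      91    Fall
filter rows where score < 83:
    score    term
10     40    Fall
11     46  Spring
5      48  Spring
8      58  Spring
2      61  Spring
9      72  Summer
1      76    Fall
drop duplicate term (keep=last):
   score    term
2     61  Spring
9     72  Summer
1     76    Fall
add column score_plus_10 = t['score'] + 10:
   score    term  score_plus_10
2     61  Spring             71
9     72  Summer             82
1     76    Fall             86
So mean() = 79.6666666667.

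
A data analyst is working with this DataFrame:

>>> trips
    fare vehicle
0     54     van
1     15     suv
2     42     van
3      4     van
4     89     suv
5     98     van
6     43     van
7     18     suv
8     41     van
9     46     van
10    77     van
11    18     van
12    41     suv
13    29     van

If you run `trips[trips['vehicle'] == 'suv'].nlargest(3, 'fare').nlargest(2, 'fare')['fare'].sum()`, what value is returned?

130

filter rows where vehicle == 'suv':
    fare vehicle
1     15     suv
4     89     suv
7     18     suv
12    41     suv
take 3 rows with largest fare:
    fare vehicle
4     89     suv
12    41     suv
7     18     suv
take 2 rows with largest fare:
    fare vehicle
4     89     suv
12    41     suv
Reading off the sum of column 'fare', we get 130.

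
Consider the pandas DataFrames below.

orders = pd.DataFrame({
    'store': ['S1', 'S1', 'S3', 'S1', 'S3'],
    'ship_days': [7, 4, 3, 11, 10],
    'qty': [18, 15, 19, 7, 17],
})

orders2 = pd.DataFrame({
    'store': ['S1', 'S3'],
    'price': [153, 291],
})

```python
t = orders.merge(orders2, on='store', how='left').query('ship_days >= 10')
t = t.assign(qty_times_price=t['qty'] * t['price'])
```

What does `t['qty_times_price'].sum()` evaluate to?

merge on 'store' (how='left') → 5 rows:
  store  ship_days  qty  price
0    S1          7   18    153
1    S1          4   15    153
2    S3          3   19    291
3    S1         11    7    153
4    S3         10   17    291
filter rows where ship_days >= 10:
  store  ship_days  qty  price
3    S1         11    7    153
4    S3         10   17    291
add column qty_times_price = t['qty'] * t['price']:
  store  ship_days  qty  price  qty_times_price
3    S1         11    7    153             1071
4    S3         10   17    291             4947
The sum of column 'qty_times_price' is 6018.

6018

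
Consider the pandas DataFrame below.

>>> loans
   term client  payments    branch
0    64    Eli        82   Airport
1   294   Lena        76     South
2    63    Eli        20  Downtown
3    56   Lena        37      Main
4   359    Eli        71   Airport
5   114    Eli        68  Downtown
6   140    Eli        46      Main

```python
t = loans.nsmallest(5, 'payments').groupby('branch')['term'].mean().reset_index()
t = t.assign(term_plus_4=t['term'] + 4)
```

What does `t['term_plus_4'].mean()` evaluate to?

185.833333333

take 5 rows with smallest payments:
   term client  payments    branch
2    63    Eli        20  Downtown
3    56   Lena        37      Main
6   140    Eli        46      Main
5   114    Eli        68  Downtown
4   359    Eli        71   Airport
group by branch, mean of term:
branch
Airport     359.0
Downtown     88.5
Main         98.0
Name: term, dtype: float64
reset_index():
     branch   term
0   Airport  359.0
1  Downtown   88.5
2      Main   98.0
add column term_plus_4 = t['term'] + 4:
     branch   term  term_plus_4
0   Airport  359.0        363.0
1  Downtown   88.5         92.5
2      Main   98.0        102.0
Taking the mean of column 'term_plus_4' gives 185.833333333.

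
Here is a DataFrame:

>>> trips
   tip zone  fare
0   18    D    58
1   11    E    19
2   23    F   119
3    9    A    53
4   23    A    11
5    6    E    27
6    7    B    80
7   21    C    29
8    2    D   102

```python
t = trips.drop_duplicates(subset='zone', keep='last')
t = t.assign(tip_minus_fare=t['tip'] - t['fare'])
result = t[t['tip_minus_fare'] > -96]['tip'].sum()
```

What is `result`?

57

drop duplicate zone (keep=last):
   tip zone  fare
2   23    F   119
4   23    A    11
5    6    E    27
6    7    B    80
7   21    C    29
8    2    D   102
add column tip_minus_fare = t['tip'] - t['fare']:
   tip zone  fare  tip_minus_fare
2   23    F   119             -96
4   23    A    11              12
5    6    E    27             -21
6    7    B    80             -73
7   21    C    29              -8
8    2    D   102            -100
filter rows where tip_minus_fare > -96:
   tip zone  fare  tip_minus_fare
4   23    A    11              12
5    6    E    27             -21
6    7    B    80             -73
7   21    C    29              -8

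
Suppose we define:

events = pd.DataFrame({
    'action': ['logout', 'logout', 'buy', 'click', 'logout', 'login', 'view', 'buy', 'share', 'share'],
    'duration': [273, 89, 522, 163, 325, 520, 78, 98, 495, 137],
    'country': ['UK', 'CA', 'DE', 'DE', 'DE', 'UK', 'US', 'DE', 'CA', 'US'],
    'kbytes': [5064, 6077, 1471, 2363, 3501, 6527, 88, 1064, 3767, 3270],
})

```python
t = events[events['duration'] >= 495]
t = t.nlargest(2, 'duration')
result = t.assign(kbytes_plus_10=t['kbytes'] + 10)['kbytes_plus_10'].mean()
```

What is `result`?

filter rows where duration >= 495:
  action  duration country  kbytes
2    buy       522      DE    1471
5  login       520      UK    6527
8  share       495      CA    3767
take 2 rows with largest duration:
  action  duration country  kbytes
2    buy       522      DE    1471
5  login       520      UK    6527
add column kbytes_plus_10 = t['kbytes'] + 10:
  action  duration country  kbytes  kbytes_plus_10
2    buy       522      DE    1471            1481
5  login       520      UK    6527            6537

4009.0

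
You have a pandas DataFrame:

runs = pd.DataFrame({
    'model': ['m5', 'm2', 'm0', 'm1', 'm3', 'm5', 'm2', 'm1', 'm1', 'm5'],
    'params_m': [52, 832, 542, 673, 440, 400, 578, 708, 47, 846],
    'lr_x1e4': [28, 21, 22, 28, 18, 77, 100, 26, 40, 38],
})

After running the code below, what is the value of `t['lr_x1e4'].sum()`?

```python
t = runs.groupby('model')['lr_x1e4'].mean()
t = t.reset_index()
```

179.5

group by model, mean of lr_x1e4:
model
m0    22.000000
m1    31.333333
m2    60.500000
m3    18.000000
m5    47.666667
Name: lr_x1e4, dtype: float64
reset_index():
  model    lr_x1e4
0    m0  22.000000
1    m1  31.333333
2    m2  60.500000
3    m3  18.000000
4    m5  47.666667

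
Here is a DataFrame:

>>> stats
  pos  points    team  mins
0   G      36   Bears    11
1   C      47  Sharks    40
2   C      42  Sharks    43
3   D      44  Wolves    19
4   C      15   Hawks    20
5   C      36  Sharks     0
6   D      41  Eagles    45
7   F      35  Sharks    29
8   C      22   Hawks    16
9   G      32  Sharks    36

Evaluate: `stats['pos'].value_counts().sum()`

10

value_counts of pos:
pos
C    5
G    2
D    2
F    1
Name: count, dtype: int64
So sum() = 10.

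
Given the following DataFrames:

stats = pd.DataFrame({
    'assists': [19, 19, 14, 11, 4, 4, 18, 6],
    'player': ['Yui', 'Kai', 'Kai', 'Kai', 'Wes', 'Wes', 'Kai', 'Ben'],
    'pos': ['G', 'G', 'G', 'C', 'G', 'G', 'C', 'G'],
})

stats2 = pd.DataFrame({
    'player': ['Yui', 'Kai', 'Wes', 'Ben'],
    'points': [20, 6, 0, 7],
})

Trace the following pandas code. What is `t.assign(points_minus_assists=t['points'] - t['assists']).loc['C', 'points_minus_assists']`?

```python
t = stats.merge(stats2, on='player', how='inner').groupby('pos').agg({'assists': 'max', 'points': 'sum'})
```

merge on 'player' (how='inner') → 8 rows:
   assists player pos  points
0       19    Yui   G      20
1       19    Kai   G       6
2       14    Kai   G       6
3       11    Kai   C       6
4        4    Wes   G       0
5        4    Wes   G       0
6       18    Kai   C       6
7        6    Ben   G       7
group by pos: max(assists), sum(points):
     assists  points
pos                 
C         18      12
G         19      39
add column points_minus_assists = t['points'] - t['assists']:
     assists  points  points_minus_assists
pos                                       
C         18      12                    -6
G         19      39                    20
value at row 'C', column 'points_minus_assists' → -6

-6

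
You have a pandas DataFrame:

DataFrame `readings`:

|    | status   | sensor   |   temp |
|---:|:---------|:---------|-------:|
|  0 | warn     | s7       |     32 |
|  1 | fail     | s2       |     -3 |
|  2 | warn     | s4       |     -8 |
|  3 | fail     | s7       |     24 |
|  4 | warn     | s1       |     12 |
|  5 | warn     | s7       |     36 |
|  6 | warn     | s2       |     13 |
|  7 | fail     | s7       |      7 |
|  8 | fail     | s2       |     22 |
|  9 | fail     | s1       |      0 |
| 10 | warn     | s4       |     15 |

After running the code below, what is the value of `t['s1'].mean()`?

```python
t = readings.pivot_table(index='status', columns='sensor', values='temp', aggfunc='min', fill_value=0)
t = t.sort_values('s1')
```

6.0

pivot: rows=status, cols=sensor, min(temp):
sensor  s1  s2  s4  s7
status                
fail     0  -3   0   7
warn    12  13  -8  32
sort by s1:
sensor  s1  s2  s4  s7
status                
fail     0  -3   0   7
warn    12  13  -8  32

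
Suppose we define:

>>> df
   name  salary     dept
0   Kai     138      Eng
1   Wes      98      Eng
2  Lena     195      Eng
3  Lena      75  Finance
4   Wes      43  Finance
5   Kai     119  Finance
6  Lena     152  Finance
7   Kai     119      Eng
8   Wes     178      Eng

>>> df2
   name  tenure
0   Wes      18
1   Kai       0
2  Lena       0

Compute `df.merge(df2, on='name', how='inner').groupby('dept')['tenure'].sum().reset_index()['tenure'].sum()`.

merge on 'name' (how='inner') → 9 rows:
   name  salary     dept  tenure
0   Kai     138      Eng       0
1   Wes      98      Eng      18
2  Lena     195      Eng       0
3  Lena      75  Finance       0
4   Wes      43  Finance      18
5   Kai     119  Finance       0
6  Lena     152  Finance       0
7   Kai     119      Eng       0
8   Wes     178      Eng      18
group by dept, sum of tenure:
dept
Eng        36
Finance    18
Name: tenure, dtype: int64
reset_index():
      dept  tenure
0      Eng      36
1  Finance      18

54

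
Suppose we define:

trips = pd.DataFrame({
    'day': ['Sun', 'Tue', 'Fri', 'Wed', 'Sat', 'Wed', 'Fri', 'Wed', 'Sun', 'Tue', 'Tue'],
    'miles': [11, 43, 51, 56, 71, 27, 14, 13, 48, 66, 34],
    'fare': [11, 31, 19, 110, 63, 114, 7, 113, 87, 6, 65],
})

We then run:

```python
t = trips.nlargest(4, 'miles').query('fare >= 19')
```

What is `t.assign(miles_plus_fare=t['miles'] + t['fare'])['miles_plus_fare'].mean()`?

take 4 rows with largest miles:
   day  miles  fare
4  Sat     71    63
9  Tue     66     6
3  Wed     56   110
2  Fri     51    19
filter rows where fare >= 19:
   day  miles  fare
4  Sat     71    63
3  Wed     56   110
2  Fri     51    19
add column miles_plus_fare = t['miles'] + t['fare']:
   day  miles  fare  miles_plus_fare
4  Sat     71    63              134
3  Wed     56   110              166
2  Fri     51    19               70
mean of column 'miles_plus_fare' → 123.333333333

123.333333333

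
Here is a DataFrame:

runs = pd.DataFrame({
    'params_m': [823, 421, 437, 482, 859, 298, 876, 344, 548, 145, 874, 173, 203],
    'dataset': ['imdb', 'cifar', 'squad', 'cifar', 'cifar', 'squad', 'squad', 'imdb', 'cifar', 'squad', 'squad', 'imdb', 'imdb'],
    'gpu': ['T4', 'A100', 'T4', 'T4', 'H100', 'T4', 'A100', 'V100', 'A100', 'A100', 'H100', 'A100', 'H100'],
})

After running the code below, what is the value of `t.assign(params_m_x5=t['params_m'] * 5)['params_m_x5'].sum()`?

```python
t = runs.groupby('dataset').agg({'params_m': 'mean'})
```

group by dataset, mean of params_m:
         params_m
dataset          
cifar      577.50
imdb       385.75
squad      526.00
add column params_m_x5 = t['params_m'] * 5:
         params_m  params_m_x5
dataset                       
cifar      577.50      2887.50
imdb       385.75      1928.75
squad      526.00      2630.00

7446.25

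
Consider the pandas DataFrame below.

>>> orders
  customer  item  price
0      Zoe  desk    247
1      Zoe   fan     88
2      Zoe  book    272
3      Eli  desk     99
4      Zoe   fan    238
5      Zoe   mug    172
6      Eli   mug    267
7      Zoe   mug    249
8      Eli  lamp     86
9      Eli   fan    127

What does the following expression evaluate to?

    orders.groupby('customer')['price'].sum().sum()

1845

group by customer, sum of price:
customer
Eli     579
Zoe    1266
Name: price, dtype: int64
Taking the sum of the resulting series gives 1845.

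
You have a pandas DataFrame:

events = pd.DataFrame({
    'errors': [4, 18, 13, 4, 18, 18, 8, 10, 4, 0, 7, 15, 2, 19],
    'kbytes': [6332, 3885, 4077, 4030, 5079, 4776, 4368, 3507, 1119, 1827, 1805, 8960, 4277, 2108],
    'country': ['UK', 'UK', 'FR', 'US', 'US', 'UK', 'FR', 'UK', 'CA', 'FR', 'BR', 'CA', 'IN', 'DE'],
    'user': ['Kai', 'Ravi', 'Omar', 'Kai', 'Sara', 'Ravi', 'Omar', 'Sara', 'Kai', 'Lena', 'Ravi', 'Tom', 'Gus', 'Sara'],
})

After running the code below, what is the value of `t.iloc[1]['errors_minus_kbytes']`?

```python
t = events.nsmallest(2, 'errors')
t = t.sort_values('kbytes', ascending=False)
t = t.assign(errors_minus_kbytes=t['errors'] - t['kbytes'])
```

-1827

take 2 rows with smallest errors:
    errors  kbytes country  user
9        0    1827      FR  Lena
12       2    4277      IN   Gus
sort by kbytes descending:
    errors  kbytes country  user
12       2    4277      IN   Gus
9        0    1827      FR  Lena
add column errors_minus_kbytes = t['errors'] - t['kbytes']:
    errors  kbytes country  user  errors_minus_kbytes
12       2    4277      IN   Gus                -4275
9        0    1827      FR  Lena                -1827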